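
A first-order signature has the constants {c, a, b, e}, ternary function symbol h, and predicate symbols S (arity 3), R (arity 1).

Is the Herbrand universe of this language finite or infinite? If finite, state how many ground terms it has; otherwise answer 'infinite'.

The signature has at least one function symbol (h, arity 3) and at least one constant (c).
Iterating h gives infinitely many distinct ground terms: c, h(c, c, c), h(h(c, c, c), h(c, c, c), h(c, c, c)), ...
So the Herbrand universe is infinite.

infinite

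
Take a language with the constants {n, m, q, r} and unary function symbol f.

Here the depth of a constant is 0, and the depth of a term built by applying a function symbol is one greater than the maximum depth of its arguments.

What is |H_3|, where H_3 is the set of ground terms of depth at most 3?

If N_k denotes the number of depth-≤k ground terms, the 4 constants give N_0 = 4, and each function symbol of arity r contributes N_{k-1}^r new terms at level k: N_k = 4 + N_{k-1}.
N_0 = 4
N_1 = 4 + 4 = 8
N_2 = 4 + 8 = 12
N_3 = 4 + 12 = 16

16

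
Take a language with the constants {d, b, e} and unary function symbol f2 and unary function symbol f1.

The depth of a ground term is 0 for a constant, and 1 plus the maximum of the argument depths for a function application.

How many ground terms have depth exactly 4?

48

If N_k denotes the number of depth-≤k ground terms, the 3 constants give N_0 = 3, and each function symbol of arity r contributes N_{k-1}^r new terms at level k: N_k = 3 + N_{k-1} + N_{k-1}.
N_0 = 3
N_1 = 3 + 3 + 3 = 9
N_2 = 3 + 9 + 9 = 21
N_3 = 3 + 21 + 21 = 45
N_4 = 3 + 45 + 45 = 93
Terms of depth exactly 4: N_4 − N_3 = 93 − 45 = 48.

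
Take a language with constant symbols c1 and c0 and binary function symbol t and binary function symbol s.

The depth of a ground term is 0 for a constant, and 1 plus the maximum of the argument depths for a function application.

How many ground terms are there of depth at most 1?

Count level by level. With function symbols t/2, s/2, the terms of depth ≤ k are the 2 constants together with each function applied to depth-≤(k−1) tuples, so N_k = 2 + N_{k-1}^2 + N_{k-1}^2.
N_0 = 2
N_1 = 2 + 2^2 + 2^2 = 10
Explicitly: c1, c0, t(c1, c1), t(c1, c0), t(c0, c1), t(c0, c0), s(c1, c1), s(c1, c0), s(c0, c1), s(c0, c0).

10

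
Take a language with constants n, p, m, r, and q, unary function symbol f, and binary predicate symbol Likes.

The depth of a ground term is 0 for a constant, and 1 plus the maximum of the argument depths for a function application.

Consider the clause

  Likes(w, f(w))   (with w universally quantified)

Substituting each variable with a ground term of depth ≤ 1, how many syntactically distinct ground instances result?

Ground terms of depth ≤ 1:
  Let N_k count ground terms of depth at most k. Each non-constant term of depth ≤ k is some function symbol applied to depth-≤(k−1) arguments, giving N_k = 5 + N_{k-1}.
  N_0 = 5
  N_1 = 5 + 5 = 10
  Explicitly: n, p, m, r, q, f(n), f(p), f(m), f(r), f(q).
So there are 10 ground terms available for substitution.
The clause has 1 distinct variable (w), which appears in the body. In the free term algebra distinct substitutions yield syntactically distinct ground instances.
Number of ground instances = 10.

10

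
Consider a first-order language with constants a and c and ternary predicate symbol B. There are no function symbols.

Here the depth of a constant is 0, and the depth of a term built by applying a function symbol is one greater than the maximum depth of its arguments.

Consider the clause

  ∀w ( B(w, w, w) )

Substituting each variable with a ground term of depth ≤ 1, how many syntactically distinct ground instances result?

Ground terms of depth ≤ 1:
  With no function symbols every ground term is a constant, so there are exactly 2 ground terms at every depth bound.
  N_0 = 2
  N_1 = 2
So there are 2 ground terms available for substitution.
The variable w ranges independently over the available ground terms, and distinct assignments produce distinct instances.
Number of ground instances = 2.

2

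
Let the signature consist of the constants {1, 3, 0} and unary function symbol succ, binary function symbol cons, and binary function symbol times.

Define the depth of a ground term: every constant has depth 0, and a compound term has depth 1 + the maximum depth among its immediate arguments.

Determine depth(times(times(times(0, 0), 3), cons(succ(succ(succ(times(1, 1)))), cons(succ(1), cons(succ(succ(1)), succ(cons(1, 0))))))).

6

depth(times(0, 0)) = 1 + max(0, 0) = 1
depth(times(times(0, 0), 3)) = 1 + max(1, 0) = 2
depth(times(1, 1)) = 1 + max(0, 0) = 1
depth(succ(times(1, 1))) = 1 + depth(times(1, 1)) = 1 + 1 = 2
depth(succ(succ(times(1, 1)))) = 1 + depth(succ(times(1, 1))) = 1 + 2 = 3
depth(succ(succ(succ(times(1, 1))))) = 1 + depth(succ(succ(times(1, 1)))) = 1 + 3 = 4
depth(succ(1)) = 1 + depth(1) = 1 + 0 = 1
depth(succ(succ(1))) = 1 + depth(succ(1)) = 1 + 1 = 2
depth(cons(1, 0)) = 1 + max(0, 0) = 1
depth(succ(cons(1, 0))) = 1 + depth(cons(1, 0)) = 1 + 1 = 2
depth(cons(succ(succ(1)), succ(cons(1, 0)))) = 1 + max(2, 2) = 3
depth(cons(succ(1), cons(succ(succ(1)), succ(cons(1, 0))))) = 1 + max(1, 3) = 4
depth(cons(succ(succ(succ(times(1, 1)))), cons(succ(1), cons(succ(succ(1)), succ(cons(1, 0)))))) = 1 + max(4, 4) = 5
depth(times(times(times(0, 0), 3), cons(succ(succ(succ(times(1, 1)))), cons(succ(1), cons(succ(succ(1)), succ(cons(1, 0))))))) = 1 + max(2, 5) = 6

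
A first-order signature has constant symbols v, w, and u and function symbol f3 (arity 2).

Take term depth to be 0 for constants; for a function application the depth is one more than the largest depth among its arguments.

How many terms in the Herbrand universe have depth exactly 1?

If N_k denotes the number of depth-≤k ground terms, the 3 constants give N_0 = 3, and each function symbol of arity r contributes N_{k-1}^r new terms at level k: N_k = 3 + N_{k-1}^2.
N_0 = 3
N_1 = 3 + 3^2 = 12
Terms of depth exactly 1: N_1 − N_0 = 12 − 3 = 9.

9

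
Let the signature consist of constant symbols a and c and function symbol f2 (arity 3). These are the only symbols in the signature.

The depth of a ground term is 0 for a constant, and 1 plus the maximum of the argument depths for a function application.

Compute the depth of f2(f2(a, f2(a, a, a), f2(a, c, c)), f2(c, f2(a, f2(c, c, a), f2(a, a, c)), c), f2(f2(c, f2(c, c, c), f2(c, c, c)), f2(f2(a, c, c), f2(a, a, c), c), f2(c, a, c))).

depth(f2(a, a, a)) = 1 + max(0, 0, 0) = 1
depth(f2(a, c, c)) = 1 + max(0, 0, 0) = 1
depth(f2(a, f2(a, a, a), f2(a, c, c))) = 1 + max(0, 1, 1) = 2
depth(f2(c, c, a)) = 1 + max(0, 0, 0) = 1
depth(f2(a, a, c)) = 1 + max(0, 0, 0) = 1
depth(f2(a, f2(c, c, a), f2(a, a, c))) = 1 + max(0, 1, 1) = 2
depth(f2(c, f2(a, f2(c, c, a), f2(a, a, c)), c)) = 1 + max(0, 2, 0) = 3
depth(f2(c, c, c)) = 1 + max(0, 0, 0) = 1
depth(f2(c, f2(c, c, c), f2(c, c, c))) = 1 + max(0, 1, 1) = 2
depth(f2(f2(a, c, c), f2(a, a, c), c)) = 1 + max(1, 1, 0) = 2
depth(f2(c, a, c)) = 1 + max(0, 0, 0) = 1
depth(f2(f2(c, f2(c, c, c), f2(c, c, c)), f2(f2(a, c, c), f2(a, a, c), c), f2(c, a, c))) = 1 + max(2, 2, 1) = 3
depth(f2(f2(a, f2(a, a, a), f2(a, c, c)), f2(c, f2(a, f2(c, c, a), f2(a, a, c)), c), f2(f2(c, f2(c, c, c), f2(c, c, c)), f2(f2(a, c, c), f2(a, a, c), c), f2(c, a, c)))) = 1 + max(2, 3, 3) = 4

4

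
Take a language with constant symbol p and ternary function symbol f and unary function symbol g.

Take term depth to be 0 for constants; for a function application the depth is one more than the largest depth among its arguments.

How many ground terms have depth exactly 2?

28

Let N_k count ground terms of depth at most k. Each non-constant term of depth ≤ k is some function symbol applied to depth-≤(k−1) arguments, giving N_k = 1 + N_{k-1}^3 + N_{k-1}.
N_0 = 1
N_1 = 1 + 1^3 + 1 = 3
N_2 = 1 + 3^3 + 3 = 31
Terms of depth exactly 2: N_2 − N_1 = 31 − 3 = 28.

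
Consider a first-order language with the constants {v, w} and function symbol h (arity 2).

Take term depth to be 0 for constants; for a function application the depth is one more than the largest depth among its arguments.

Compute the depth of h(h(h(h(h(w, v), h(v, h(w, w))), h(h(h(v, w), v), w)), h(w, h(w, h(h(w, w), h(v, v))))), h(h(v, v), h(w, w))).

6

depth(h(w, v)) = 1 + max(0, 0) = 1
depth(h(w, w)) = 1 + max(0, 0) = 1
depth(h(v, h(w, w))) = 1 + max(0, 1) = 2
depth(h(h(w, v), h(v, h(w, w)))) = 1 + max(1, 2) = 3
depth(h(v, w)) = 1 + max(0, 0) = 1
depth(h(h(v, w), v)) = 1 + max(1, 0) = 2
depth(h(h(h(v, w), v), w)) = 1 + max(2, 0) = 3
depth(h(h(h(w, v), h(v, h(w, w))), h(h(h(v, w), v), w))) = 1 + max(3, 3) = 4
depth(h(v, v)) = 1 + max(0, 0) = 1
depth(h(h(w, w), h(v, v))) = 1 + max(1, 1) = 2
depth(h(w, h(h(w, w), h(v, v)))) = 1 + max(0, 2) = 3
depth(h(w, h(w, h(h(w, w), h(v, v))))) = 1 + max(0, 3) = 4
depth(h(h(h(h(w, v), h(v, h(w, w))), h(h(h(v, w), v), w)), h(w, h(w, h(h(w, w), h(v, v)))))) = 1 + max(4, 4) = 5
depth(h(h(v, v), h(w, w))) = 1 + max(1, 1) = 2
depth(h(h(h(h(h(w, v), h(v, h(w, w))), h(h(h(v, w), v), w)), h(w, h(w, h(h(w, w), h(v, v))))), h(h(v, v), h(w, w)))) = 1 + max(5, 2) = 6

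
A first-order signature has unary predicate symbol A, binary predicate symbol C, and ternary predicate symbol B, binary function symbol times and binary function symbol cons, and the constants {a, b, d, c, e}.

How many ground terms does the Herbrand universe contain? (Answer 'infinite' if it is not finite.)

infinite

The signature has at least one function symbol (times, arity 2) and at least one constant (a).
Iterating times gives infinitely many distinct ground terms: a, times(a, a), times(times(a, a), times(a, a)), ...
So the Herbrand universe is infinite.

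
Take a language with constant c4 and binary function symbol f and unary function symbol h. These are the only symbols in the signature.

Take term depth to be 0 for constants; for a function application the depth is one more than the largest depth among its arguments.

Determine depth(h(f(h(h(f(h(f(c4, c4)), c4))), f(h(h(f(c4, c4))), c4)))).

7

depth(f(c4, c4)) = 1 + max(0, 0) = 1
depth(h(f(c4, c4))) = 1 + depth(f(c4, c4)) = 1 + 1 = 2
depth(f(h(f(c4, c4)), c4)) = 1 + max(2, 0) = 3
depth(h(f(h(f(c4, c4)), c4))) = 1 + depth(f(h(f(c4, c4)), c4)) = 1 + 3 = 4
depth(h(h(f(h(f(c4, c4)), c4)))) = 1 + depth(h(f(h(f(c4, c4)), c4))) = 1 + 4 = 5
depth(h(h(f(c4, c4)))) = 1 + depth(h(f(c4, c4))) = 1 + 2 = 3
depth(f(h(h(f(c4, c4))), c4)) = 1 + max(3, 0) = 4
depth(f(h(h(f(h(f(c4, c4)), c4))), f(h(h(f(c4, c4))), c4))) = 1 + max(5, 4) = 6
depth(h(f(h(h(f(h(f(c4, c4)), c4))), f(h(h(f(c4, c4))), c4)))) = 1 + depth(f(h(h(f(h(f(c4, c4)), c4))), f(h(h(f(c4, c4))), c4))) = 1 + 6 = 7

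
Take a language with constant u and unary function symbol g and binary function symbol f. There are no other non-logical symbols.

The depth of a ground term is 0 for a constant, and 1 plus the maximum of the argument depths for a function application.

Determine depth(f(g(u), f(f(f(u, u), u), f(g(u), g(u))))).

depth(g(u)) = 1 + depth(u) = 1 + 0 = 1
depth(f(u, u)) = 1 + max(0, 0) = 1
depth(f(f(u, u), u)) = 1 + max(1, 0) = 2
depth(f(g(u), g(u))) = 1 + max(1, 1) = 2
depth(f(f(f(u, u), u), f(g(u), g(u)))) = 1 + max(2, 2) = 3
depth(f(g(u), f(f(f(u, u), u), f(g(u), g(u))))) = 1 + max(1, 3) = 4

4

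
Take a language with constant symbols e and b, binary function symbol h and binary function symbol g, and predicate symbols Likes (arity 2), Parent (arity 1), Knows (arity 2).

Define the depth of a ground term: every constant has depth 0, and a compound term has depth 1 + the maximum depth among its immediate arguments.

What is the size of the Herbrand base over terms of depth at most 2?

First count ground terms of depth ≤ 2.
Count level by level. With function symbols h/2, g/2, the terms of depth ≤ k are the 2 constants together with each function applied to depth-≤(k−1) tuples, so N_k = 2 + N_{k-1}^2 + N_{k-1}^2.
N_0 = 2
N_1 = 2 + 2^2 + 2^2 = 10
N_2 = 2 + 10^2 + 10^2 = 202
So |H| = 202.
For each predicate symbol, the number of ground atoms is |H| raised to its arity; summing:
  Likes: 202^2 = 40804;  Parent: 202;  Knows: 202^2 = 40804
Total ground atoms: 40804 + 202 + 40804 = 81810.

81810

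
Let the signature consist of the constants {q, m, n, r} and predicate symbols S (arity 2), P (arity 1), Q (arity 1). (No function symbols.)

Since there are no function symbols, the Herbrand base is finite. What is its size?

24

With no function symbols, the Herbrand universe is just the 4 constants.
Ground atoms per predicate: S: 4^2 = 16, P: 4, Q: 4.
Herbrand base size = 16 + 4 + 4 = 24.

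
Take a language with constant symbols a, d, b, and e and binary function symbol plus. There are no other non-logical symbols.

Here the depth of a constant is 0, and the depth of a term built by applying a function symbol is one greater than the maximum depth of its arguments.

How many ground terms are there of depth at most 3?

163220

Let N_k = |{terms of depth ≤ k}|. Then N_0 = 4 and N_k = 4 + N_{k-1}^2 for k ≥ 1 (one summand per function symbol, arity giving the exponent).
N_0 = 4
N_1 = 4 + 4^2 = 20
N_2 = 4 + 20^2 = 404
N_3 = 4 + 404^2 = 163220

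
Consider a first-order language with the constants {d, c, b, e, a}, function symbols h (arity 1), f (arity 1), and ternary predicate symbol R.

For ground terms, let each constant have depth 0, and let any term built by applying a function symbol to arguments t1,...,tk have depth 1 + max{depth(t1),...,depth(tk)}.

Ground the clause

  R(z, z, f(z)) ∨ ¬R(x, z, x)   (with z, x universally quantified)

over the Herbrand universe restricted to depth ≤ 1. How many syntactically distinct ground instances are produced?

Ground terms of depth ≤ 1:
  Let N_k count ground terms of depth at most k. Each non-constant term of depth ≤ k is some function symbol applied to depth-≤(k−1) arguments, giving N_k = 5 + N_{k-1} + N_{k-1}.
  N_0 = 5
  N_1 = 5 + 5 + 5 = 15
So there are 15 ground terms available for substitution.
The body mentions every one of the 2 quantified variables; since ground terms form a free algebra, no two substitutions collapse to the same formula.
Number of ground instances = 15^2 = 225.

225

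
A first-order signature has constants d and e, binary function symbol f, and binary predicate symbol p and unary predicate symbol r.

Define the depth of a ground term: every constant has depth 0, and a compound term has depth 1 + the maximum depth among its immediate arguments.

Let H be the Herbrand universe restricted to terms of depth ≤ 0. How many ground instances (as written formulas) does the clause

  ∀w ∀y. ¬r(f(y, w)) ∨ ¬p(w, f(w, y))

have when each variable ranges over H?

4

Ground terms of depth ≤ 0:
  Write N_k for the number of ground terms of depth ≤ k. A term of depth ≤ k is either a constant or a function symbol applied to arguments of depth ≤ k−1, so N_k = 2 + N_{k-1}^2.
  N_0 = 2
So there are 2 ground terms available for substitution.
Each of w, y ranges independently over the available ground terms, and distinct assignments produce distinct instances.
Number of ground instances = 2^2 = 4.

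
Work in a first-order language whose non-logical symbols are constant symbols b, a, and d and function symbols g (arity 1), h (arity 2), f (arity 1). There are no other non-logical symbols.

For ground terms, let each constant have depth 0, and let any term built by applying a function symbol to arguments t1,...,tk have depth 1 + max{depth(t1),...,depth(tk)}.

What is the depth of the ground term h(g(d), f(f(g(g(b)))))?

depth(g(d)) = 1 + depth(d) = 1 + 0 = 1
depth(g(b)) = 1 + depth(b) = 1 + 0 = 1
depth(g(g(b))) = 1 + depth(g(b)) = 1 + 1 = 2
depth(f(g(g(b)))) = 1 + depth(g(g(b))) = 1 + 2 = 3
depth(f(f(g(g(b))))) = 1 + depth(f(g(g(b)))) = 1 + 3 = 4
depth(h(g(d), f(f(g(g(b)))))) = 1 + max(1, 4) = 5

5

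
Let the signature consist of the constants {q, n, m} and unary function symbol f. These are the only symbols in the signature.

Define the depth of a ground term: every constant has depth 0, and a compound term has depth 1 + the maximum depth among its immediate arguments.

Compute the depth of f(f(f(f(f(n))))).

depth(f(n)) = 1 + depth(n) = 1 + 0 = 1
depth(f(f(n))) = 1 + depth(f(n)) = 1 + 1 = 2
depth(f(f(f(n)))) = 1 + depth(f(f(n))) = 1 + 2 = 3
depth(f(f(f(f(n))))) = 1 + depth(f(f(f(n)))) = 1 + 3 = 4
depth(f(f(f(f(f(n)))))) = 1 + depth(f(f(f(f(n))))) = 1 + 4 = 5

5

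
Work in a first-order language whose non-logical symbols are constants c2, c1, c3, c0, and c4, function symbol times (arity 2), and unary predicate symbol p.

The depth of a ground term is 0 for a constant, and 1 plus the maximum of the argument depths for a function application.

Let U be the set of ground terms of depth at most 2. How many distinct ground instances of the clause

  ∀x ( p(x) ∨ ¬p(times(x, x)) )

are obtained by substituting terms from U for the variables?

Ground terms of depth ≤ 2:
  Count level by level. With function symbols times/2, the terms of depth ≤ k are the 5 constants together with each function applied to depth-≤(k−1) tuples, so N_k = 5 + N_{k-1}^2.
  N_0 = 5
  N_1 = 5 + 5^2 = 30
  N_2 = 5 + 30^2 = 905
So there are 905 ground terms available for substitution.
There is 1 variable to instantiate (x),  occurring in at least one literal, so different choices give different ground instances.
Number of ground instances = 905.

905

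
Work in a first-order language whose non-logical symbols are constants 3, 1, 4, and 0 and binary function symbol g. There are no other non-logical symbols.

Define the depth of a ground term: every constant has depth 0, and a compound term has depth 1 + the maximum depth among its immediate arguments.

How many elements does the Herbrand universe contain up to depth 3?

163220

If N_k denotes the number of depth-≤k ground terms, the 4 constants give N_0 = 4, and each function symbol of arity r contributes N_{k-1}^r new terms at level k: N_k = 4 + N_{k-1}^2.
N_0 = 4
N_1 = 4 + 4^2 = 20
N_2 = 4 + 20^2 = 404
N_3 = 4 + 404^2 = 163220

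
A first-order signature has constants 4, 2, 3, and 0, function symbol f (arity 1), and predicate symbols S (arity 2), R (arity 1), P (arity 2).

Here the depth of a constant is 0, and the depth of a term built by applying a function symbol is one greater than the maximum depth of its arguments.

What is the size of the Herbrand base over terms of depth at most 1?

First count ground terms of depth ≤ 1.
Write N_k for the number of ground terms of depth ≤ k. A term of depth ≤ k is either a constant or a function symbol applied to arguments of depth ≤ k−1, so N_k = 4 + N_{k-1}.
N_0 = 4
N_1 = 4 + 4 = 8
Explicitly: 4, 2, 3, 0, f(4), f(2), f(3), f(0).
So |H| = 8.
Ground atoms are formed by filling each argument slot of a predicate with a term from H, so an r-ary predicate gives |H|^r atoms:
  S: 8^2 = 64;  R: 8;  P: 8^2 = 64
Total ground atoms: 64 + 8 + 64 = 136.

136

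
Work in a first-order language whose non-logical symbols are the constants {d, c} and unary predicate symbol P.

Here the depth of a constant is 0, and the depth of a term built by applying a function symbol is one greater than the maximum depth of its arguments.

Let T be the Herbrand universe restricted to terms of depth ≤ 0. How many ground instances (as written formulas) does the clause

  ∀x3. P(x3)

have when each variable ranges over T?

Ground terms of depth ≤ 0:
  With no function symbols every ground term is a constant, so there are exactly 2 ground terms at every depth bound.
  N_0 = 2
So there are 2 ground terms available for substitution.
The body mentions the single quantified variable x3; since ground terms form a free algebra, no two substitutions collapse to the same formula.
Number of ground instances = 2.

2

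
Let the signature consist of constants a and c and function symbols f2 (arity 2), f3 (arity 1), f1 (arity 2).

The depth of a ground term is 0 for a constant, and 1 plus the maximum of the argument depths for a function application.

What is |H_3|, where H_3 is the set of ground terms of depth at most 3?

182712

Let N_k = |{terms of depth ≤ k}|. Then N_0 = 2 and N_k = 2 + N_{k-1}^2 + N_{k-1} + N_{k-1}^2 for k ≥ 1 (one summand per function symbol, arity giving the exponent).
N_0 = 2
N_1 = 2 + 2^2 + 2 + 2^2 = 12
N_2 = 2 + 12^2 + 12 + 12^2 = 302
N_3 = 2 + 302^2 + 302 + 302^2 = 182712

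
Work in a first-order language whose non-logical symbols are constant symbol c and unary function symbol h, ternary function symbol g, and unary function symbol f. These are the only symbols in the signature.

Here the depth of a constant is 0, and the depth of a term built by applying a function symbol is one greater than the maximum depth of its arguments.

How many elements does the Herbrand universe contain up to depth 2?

Count level by level. With function symbols h/1, g/3, f/1, the terms of depth ≤ k are the 1 constant together with each function applied to depth-≤(k−1) tuples, so N_k = 1 + N_{k-1} + N_{k-1}^3 + N_{k-1}.
N_0 = 1
N_1 = 1 + 1 + 1^3 + 1 = 4
N_2 = 1 + 4 + 4^3 + 4 = 73

73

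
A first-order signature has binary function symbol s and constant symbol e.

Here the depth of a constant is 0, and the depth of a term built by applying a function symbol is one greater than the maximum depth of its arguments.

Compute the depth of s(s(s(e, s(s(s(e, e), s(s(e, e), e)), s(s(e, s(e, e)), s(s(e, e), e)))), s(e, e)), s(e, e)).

depth(s(e, e)) = 1 + max(0, 0) = 1
depth(s(s(e, e), e)) = 1 + max(1, 0) = 2
depth(s(s(e, e), s(s(e, e), e))) = 1 + max(1, 2) = 3
depth(s(e, s(e, e))) = 1 + max(0, 1) = 2
depth(s(s(e, s(e, e)), s(s(e, e), e))) = 1 + max(2, 2) = 3
depth(s(s(s(e, e), s(s(e, e), e)), s(s(e, s(e, e)), s(s(e, e), e)))) = 1 + max(3, 3) = 4
depth(s(e, s(s(s(e, e), s(s(e, e), e)), s(s(e, s(e, e)), s(s(e, e), e))))) = 1 + max(0, 4) = 5
depth(s(s(e, s(s(s(e, e), s(s(e, e), e)), s(s(e, s(e, e)), s(s(e, e), e)))), s(e, e))) = 1 + max(5, 1) = 6
depth(s(s(s(e, s(s(s(e, e), s(s(e, e), e)), s(s(e, s(e, e)), s(s(e, e), e)))), s(e, e)), s(e, e))) = 1 + max(6, 1) = 7

7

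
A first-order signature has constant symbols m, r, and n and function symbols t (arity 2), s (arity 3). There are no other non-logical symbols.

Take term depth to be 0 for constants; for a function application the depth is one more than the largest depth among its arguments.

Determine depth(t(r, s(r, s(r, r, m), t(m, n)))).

depth(s(r, r, m)) = 1 + max(0, 0, 0) = 1
depth(t(m, n)) = 1 + max(0, 0) = 1
depth(s(r, s(r, r, m), t(m, n))) = 1 + max(0, 1, 1) = 2
depth(t(r, s(r, s(r, r, m), t(m, n)))) = 1 + max(0, 2) = 3

3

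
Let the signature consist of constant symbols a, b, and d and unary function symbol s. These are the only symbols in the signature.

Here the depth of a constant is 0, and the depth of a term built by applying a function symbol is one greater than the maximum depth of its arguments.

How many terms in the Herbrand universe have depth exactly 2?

Let N_k count ground terms of depth at most k. Each non-constant term of depth ≤ k is some function symbol applied to depth-≤(k−1) arguments, giving N_k = 3 + N_{k-1}.
N_0 = 3
N_1 = 3 + 3 = 6
N_2 = 3 + 6 = 9
Terms of depth exactly 2: N_2 − N_1 = 9 − 6 = 3.

3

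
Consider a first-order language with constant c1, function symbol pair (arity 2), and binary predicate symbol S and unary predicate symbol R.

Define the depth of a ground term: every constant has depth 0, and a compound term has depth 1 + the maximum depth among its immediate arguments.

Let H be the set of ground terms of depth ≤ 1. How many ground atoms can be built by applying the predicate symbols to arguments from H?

6

First count ground terms of depth ≤ 1.
If N_k denotes the number of depth-≤k ground terms, the 1 constant gives N_0 = 1, and each function symbol of arity r contributes N_{k-1}^r new terms at level k: N_k = 1 + N_{k-1}^2.
N_0 = 1
N_1 = 1 + 1^2 = 2
Explicitly: c1, pair(c1, c1).
So |H| = 2.
Each predicate of arity r yields |H|^r ground atoms (one per choice of an r-tuple from H):
  S: 2^2 = 4;  R: 2
Total ground atoms: 4 + 2 = 6.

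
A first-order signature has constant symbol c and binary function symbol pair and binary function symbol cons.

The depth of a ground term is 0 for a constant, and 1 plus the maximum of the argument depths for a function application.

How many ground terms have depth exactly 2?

16

If N_k denotes the number of depth-≤k ground terms, the 1 constant gives N_0 = 1, and each function symbol of arity r contributes N_{k-1}^r new terms at level k: N_k = 1 + N_{k-1}^2 + N_{k-1}^2.
N_0 = 1
N_1 = 1 + 1^2 + 1^2 = 3
N_2 = 1 + 3^2 + 3^2 = 19
Terms of depth exactly 2: N_2 − N_1 = 19 − 3 = 16.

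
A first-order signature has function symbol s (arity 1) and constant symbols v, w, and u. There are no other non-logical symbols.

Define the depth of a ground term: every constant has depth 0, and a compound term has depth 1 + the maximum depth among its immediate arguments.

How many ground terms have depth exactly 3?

Let N_k = |{terms of depth ≤ k}|. Then N_0 = 3 and N_k = 3 + N_{k-1} for k ≥ 1 (one summand per function symbol, arity giving the exponent).
N_0 = 3
N_1 = 3 + 3 = 6
N_2 = 3 + 6 = 9
N_3 = 3 + 9 = 12
Terms of depth exactly 3: N_3 − N_2 = 12 − 9 = 3.

3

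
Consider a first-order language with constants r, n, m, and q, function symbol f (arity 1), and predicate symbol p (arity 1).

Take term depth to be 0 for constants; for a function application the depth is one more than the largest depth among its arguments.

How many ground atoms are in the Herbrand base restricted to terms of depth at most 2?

12

First count ground terms of depth ≤ 2.
Write N_k for the number of ground terms of depth ≤ k. A term of depth ≤ k is either a constant or a function symbol applied to arguments of depth ≤ k−1, so N_k = 4 + N_{k-1}.
N_0 = 4
N_1 = 4 + 4 = 8
N_2 = 4 + 8 = 12
So |H| = 12.
A ground atom is a predicate applied to a tuple of terms from H, so the count is the sum over predicates of |H|^arity:
  p: 12
Total ground atoms: 12.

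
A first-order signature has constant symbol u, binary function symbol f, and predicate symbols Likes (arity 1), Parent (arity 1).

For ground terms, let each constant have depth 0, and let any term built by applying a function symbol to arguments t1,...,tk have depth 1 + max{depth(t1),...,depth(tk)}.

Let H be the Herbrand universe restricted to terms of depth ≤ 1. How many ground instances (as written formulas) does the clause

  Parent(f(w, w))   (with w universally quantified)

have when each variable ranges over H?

2

Ground terms of depth ≤ 1:
  Count level by level. With function symbols f/2, the terms of depth ≤ k are the 1 constant together with each function applied to depth-≤(k−1) tuples, so N_k = 1 + N_{k-1}^2.
  N_0 = 1
  N_1 = 1 + 1^2 = 2
So there are 2 ground terms available for substitution.
The body mentions the single quantified variable w; since ground terms form a free algebra, no two substitutions collapse to the same formula.
Number of ground instances = 2.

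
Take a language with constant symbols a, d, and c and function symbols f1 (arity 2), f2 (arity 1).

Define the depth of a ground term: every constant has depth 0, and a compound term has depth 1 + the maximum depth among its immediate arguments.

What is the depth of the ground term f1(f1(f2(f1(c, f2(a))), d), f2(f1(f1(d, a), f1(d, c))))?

5

depth(f2(a)) = 1 + depth(a) = 1 + 0 = 1
depth(f1(c, f2(a))) = 1 + max(0, 1) = 2
depth(f2(f1(c, f2(a)))) = 1 + depth(f1(c, f2(a))) = 1 + 2 = 3
depth(f1(f2(f1(c, f2(a))), d)) = 1 + max(3, 0) = 4
depth(f1(d, a)) = 1 + max(0, 0) = 1
depth(f1(d, c)) = 1 + max(0, 0) = 1
depth(f1(f1(d, a), f1(d, c))) = 1 + max(1, 1) = 2
depth(f2(f1(f1(d, a), f1(d, c)))) = 1 + depth(f1(f1(d, a), f1(d, c))) = 1 + 2 = 3
depth(f1(f1(f2(f1(c, f2(a))), d), f2(f1(f1(d, a), f1(d, c))))) = 1 + max(4, 3) = 5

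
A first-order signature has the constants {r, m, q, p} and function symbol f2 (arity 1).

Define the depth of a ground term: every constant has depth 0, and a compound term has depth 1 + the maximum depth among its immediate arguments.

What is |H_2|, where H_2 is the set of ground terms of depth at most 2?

12

Write N_k for the number of ground terms of depth ≤ k. A term of depth ≤ k is either a constant or a function symbol applied to arguments of depth ≤ k−1, so N_k = 4 + N_{k-1}.
N_0 = 4
N_1 = 4 + 4 = 8
N_2 = 4 + 8 = 12
Explicitly: r, m, q, p, f2(r), f2(m), f2(q), f2(p), f2(f2(r)), f2(f2(m)), f2(f2(q)), f2(f2(p)).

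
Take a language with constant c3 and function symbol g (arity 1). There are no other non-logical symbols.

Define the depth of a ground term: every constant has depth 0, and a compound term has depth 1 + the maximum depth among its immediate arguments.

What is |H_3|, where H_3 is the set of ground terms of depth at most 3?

Count level by level. With function symbols g/1, the terms of depth ≤ k are the 1 constant together with each function applied to depth-≤(k−1) tuples, so N_k = 1 + N_{k-1}.
N_0 = 1
N_1 = 1 + 1 = 2
N_2 = 1 + 2 = 3
N_3 = 1 + 3 = 4
Explicitly: c3, g(c3), g(g(c3)), g(g(g(c3))).

4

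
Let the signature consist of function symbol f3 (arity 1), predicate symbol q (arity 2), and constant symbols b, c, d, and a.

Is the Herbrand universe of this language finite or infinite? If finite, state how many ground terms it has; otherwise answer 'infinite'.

The signature has at least one function symbol (f3, arity 1) and at least one constant (b).
Iterating f3 gives infinitely many distinct ground terms: b, f3(b), f3(f3(b)), ...
So the Herbrand universe is infinite.

infinite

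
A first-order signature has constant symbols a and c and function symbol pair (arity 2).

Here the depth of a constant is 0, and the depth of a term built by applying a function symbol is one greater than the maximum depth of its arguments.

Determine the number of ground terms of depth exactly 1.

4

If N_k denotes the number of depth-≤k ground terms, the 2 constants give N_0 = 2, and each function symbol of arity r contributes N_{k-1}^r new terms at level k: N_k = 2 + N_{k-1}^2.
N_0 = 2
N_1 = 2 + 2^2 = 6
Terms of depth exactly 1: N_1 − N_0 = 6 − 2 = 4.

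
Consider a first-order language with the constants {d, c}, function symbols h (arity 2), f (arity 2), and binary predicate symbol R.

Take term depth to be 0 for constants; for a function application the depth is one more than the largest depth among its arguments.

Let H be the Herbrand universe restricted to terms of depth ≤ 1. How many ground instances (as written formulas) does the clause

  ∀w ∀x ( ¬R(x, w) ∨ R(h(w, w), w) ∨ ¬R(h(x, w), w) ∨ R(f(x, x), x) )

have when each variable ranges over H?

100

Ground terms of depth ≤ 1:
  Let N_k = |{terms of depth ≤ k}|. Then N_0 = 2 and N_k = 2 + N_{k-1}^2 + N_{k-1}^2 for k ≥ 1 (one summand per function symbol, arity giving the exponent).
  N_0 = 2
  N_1 = 2 + 2^2 + 2^2 = 10
  Explicitly: d, c, h(d, d), h(d, c), h(c, d), h(c, c), f(d, d), f(d, c), f(c, d), f(c, c).
So there are 10 ground terms available for substitution.
There are 2 variables to instantiate (w, x), each occurring in at least one literal, so different choices give different ground instances.
Number of ground instances = 10^2 = 100.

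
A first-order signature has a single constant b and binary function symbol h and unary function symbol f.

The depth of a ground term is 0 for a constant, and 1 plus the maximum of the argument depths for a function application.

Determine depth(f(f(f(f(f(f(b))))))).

depth(f(b)) = 1 + depth(b) = 1 + 0 = 1
depth(f(f(b))) = 1 + depth(f(b)) = 1 + 1 = 2
depth(f(f(f(b)))) = 1 + depth(f(f(b))) = 1 + 2 = 3
depth(f(f(f(f(b))))) = 1 + depth(f(f(f(b)))) = 1 + 3 = 4
depth(f(f(f(f(f(b)))))) = 1 + depth(f(f(f(f(b))))) = 1 + 4 = 5
depth(f(f(f(f(f(f(b))))))) = 1 + depth(f(f(f(f(f(b)))))) = 1 + 5 = 6

6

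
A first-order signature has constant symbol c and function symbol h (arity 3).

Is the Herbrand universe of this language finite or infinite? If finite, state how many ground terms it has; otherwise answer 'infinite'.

The signature has at least one function symbol (h, arity 3) and at least one constant (c).
Iterating h gives infinitely many distinct ground terms: c, h(c, c, c), h(h(c, c, c), h(c, c, c), h(c, c, c)), ...
So the Herbrand universe is infinite.

infinite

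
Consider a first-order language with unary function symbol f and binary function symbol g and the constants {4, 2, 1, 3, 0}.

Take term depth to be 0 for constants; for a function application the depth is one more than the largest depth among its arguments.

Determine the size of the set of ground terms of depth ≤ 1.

35

Count level by level. With function symbols f/1, g/2, the terms of depth ≤ k are the 5 constants together with each function applied to depth-≤(k−1) tuples, so N_k = 5 + N_{k-1} + N_{k-1}^2.
N_0 = 5
N_1 = 5 + 5 + 5^2 = 35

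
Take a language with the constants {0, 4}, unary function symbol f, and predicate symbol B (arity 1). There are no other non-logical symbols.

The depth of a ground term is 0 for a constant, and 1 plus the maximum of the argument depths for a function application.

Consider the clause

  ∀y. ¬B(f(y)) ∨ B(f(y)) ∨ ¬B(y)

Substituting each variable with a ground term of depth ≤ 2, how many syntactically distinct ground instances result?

Ground terms of depth ≤ 2:
  If N_k denotes the number of depth-≤k ground terms, the 2 constants give N_0 = 2, and each function symbol of arity r contributes N_{k-1}^r new terms at level k: N_k = 2 + N_{k-1}.
  N_0 = 2
  N_1 = 2 + 2 = 4
  N_2 = 2 + 4 = 6
  Explicitly: 0, 4, f(0), f(4), f(f(0)), f(f(4)).
So there are 6 ground terms available for substitution.
The body mentions the single quantified variable y; since ground terms form a free algebra, no two substitutions collapse to the same formula.
Number of ground instances = 6.

6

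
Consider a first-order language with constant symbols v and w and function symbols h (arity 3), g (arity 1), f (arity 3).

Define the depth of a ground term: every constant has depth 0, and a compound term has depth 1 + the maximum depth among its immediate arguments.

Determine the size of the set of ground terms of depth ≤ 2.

16022

Write N_k for the number of ground terms of depth ≤ k. A term of depth ≤ k is either a constant or a function symbol applied to arguments of depth ≤ k−1, so N_k = 2 + N_{k-1}^3 + N_{k-1} + N_{k-1}^3.
N_0 = 2
N_1 = 2 + 2^3 + 2 + 2^3 = 20
N_2 = 2 + 20^3 + 20 + 20^3 = 16022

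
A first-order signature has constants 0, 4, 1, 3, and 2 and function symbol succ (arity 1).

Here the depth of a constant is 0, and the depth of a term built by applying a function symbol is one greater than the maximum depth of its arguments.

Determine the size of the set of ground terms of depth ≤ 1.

Count level by level. With function symbols succ/1, the terms of depth ≤ k are the 5 constants together with each function applied to depth-≤(k−1) tuples, so N_k = 5 + N_{k-1}.
N_0 = 5
N_1 = 5 + 5 = 10

10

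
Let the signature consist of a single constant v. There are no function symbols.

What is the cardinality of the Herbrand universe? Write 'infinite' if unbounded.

1

There are no function symbols, so the only ground term is the single constant.
The Herbrand universe is {v}, finite with 1 element.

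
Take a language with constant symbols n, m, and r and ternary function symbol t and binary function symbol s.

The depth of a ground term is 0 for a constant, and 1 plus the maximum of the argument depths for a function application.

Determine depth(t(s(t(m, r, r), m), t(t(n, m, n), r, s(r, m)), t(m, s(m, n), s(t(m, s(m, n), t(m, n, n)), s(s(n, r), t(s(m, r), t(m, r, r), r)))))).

6

depth(t(m, r, r)) = 1 + max(0, 0, 0) = 1
depth(s(t(m, r, r), m)) = 1 + max(1, 0) = 2
depth(t(n, m, n)) = 1 + max(0, 0, 0) = 1
depth(s(r, m)) = 1 + max(0, 0) = 1
depth(t(t(n, m, n), r, s(r, m))) = 1 + max(1, 0, 1) = 2
depth(s(m, n)) = 1 + max(0, 0) = 1
depth(t(m, n, n)) = 1 + max(0, 0, 0) = 1
depth(t(m, s(m, n), t(m, n, n))) = 1 + max(0, 1, 1) = 2
depth(s(n, r)) = 1 + max(0, 0) = 1
depth(s(m, r)) = 1 + max(0, 0) = 1
depth(t(s(m, r), t(m, r, r), r)) = 1 + max(1, 1, 0) = 2
depth(s(s(n, r), t(s(m, r), t(m, r, r), r))) = 1 + max(1, 2) = 3
depth(s(t(m, s(m, n), t(m, n, n)), s(s(n, r), t(s(m, r), t(m, r, r), r)))) = 1 + max(2, 3) = 4
depth(t(m, s(m, n), s(t(m, s(m, n), t(m, n, n)), s(s(n, r), t(s(m, r), t(m, r, r), r))))) = 1 + max(0, 1, 4) = 5
depth(t(s(t(m, r, r), m), t(t(n, m, n), r, s(r, m)), t(m, s(m, n), s(t(m, s(m, n), t(m, n, n)), s(s(n, r), t(s(m, r), t(m, r, r), r)))))) = 1 + max(2, 2, 5) = 6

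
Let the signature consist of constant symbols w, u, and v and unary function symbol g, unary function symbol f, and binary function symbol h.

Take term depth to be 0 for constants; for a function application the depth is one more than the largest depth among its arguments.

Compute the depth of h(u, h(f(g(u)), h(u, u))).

4

depth(g(u)) = 1 + depth(u) = 1 + 0 = 1
depth(f(g(u))) = 1 + depth(g(u)) = 1 + 1 = 2
depth(h(u, u)) = 1 + max(0, 0) = 1
depth(h(f(g(u)), h(u, u))) = 1 + max(2, 1) = 3
depth(h(u, h(f(g(u)), h(u, u)))) = 1 + max(0, 3) = 4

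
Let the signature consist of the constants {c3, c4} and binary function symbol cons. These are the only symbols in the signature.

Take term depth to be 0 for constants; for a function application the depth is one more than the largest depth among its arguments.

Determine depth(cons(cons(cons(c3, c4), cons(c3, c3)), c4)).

depth(cons(c3, c4)) = 1 + max(0, 0) = 1
depth(cons(c3, c3)) = 1 + max(0, 0) = 1
depth(cons(cons(c3, c4), cons(c3, c3))) = 1 + max(1, 1) = 2
depth(cons(cons(cons(c3, c4), cons(c3, c3)), c4)) = 1 + max(2, 0) = 3

3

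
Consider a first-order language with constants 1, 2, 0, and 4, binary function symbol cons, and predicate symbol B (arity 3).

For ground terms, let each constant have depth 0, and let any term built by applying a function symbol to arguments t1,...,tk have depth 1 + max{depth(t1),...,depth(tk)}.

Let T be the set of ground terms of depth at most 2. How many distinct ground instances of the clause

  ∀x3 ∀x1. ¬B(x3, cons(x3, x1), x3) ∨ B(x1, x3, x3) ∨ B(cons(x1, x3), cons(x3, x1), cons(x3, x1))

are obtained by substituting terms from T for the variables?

Ground terms of depth ≤ 2:
  Let N_k count ground terms of depth at most k. Each non-constant term of depth ≤ k is some function symbol applied to depth-≤(k−1) arguments, giving N_k = 4 + N_{k-1}^2.
  N_0 = 4
  N_1 = 4 + 4^2 = 20
  N_2 = 4 + 20^2 = 404
So there are 404 ground terms available for substitution.
Each of x3, x1 ranges independently over the available ground terms, and distinct assignments produce distinct instances.
Number of ground instances = 404^2 = 163216.

163216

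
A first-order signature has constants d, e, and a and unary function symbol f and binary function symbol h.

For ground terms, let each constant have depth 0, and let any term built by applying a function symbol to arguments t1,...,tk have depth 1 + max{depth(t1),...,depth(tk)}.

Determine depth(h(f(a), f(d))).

2

depth(f(a)) = 1 + depth(a) = 1 + 0 = 1
depth(f(d)) = 1 + depth(d) = 1 + 0 = 1
depth(h(f(a), f(d))) = 1 + max(1, 1) = 2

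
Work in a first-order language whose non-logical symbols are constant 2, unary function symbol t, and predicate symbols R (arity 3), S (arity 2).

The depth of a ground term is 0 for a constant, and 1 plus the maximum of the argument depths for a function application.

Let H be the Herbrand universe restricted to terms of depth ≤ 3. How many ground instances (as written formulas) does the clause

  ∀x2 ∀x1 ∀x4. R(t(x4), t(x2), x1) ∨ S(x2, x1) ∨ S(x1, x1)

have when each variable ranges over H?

Ground terms of depth ≤ 3:
  Let N_k = |{terms of depth ≤ k}|. Then N_0 = 1 and N_k = 1 + N_{k-1} for k ≥ 1 (one summand per function symbol, arity giving the exponent).
  N_0 = 1
  N_1 = 1 + 1 = 2
  N_2 = 1 + 2 = 3
  N_3 = 1 + 3 = 4
So there are 4 ground terms available for substitution.
There are 3 variables to instantiate (x2, x1, x4), each occurring in at least one literal, so different choices give different ground instances.
Number of ground instances = 4^3 = 64.

64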